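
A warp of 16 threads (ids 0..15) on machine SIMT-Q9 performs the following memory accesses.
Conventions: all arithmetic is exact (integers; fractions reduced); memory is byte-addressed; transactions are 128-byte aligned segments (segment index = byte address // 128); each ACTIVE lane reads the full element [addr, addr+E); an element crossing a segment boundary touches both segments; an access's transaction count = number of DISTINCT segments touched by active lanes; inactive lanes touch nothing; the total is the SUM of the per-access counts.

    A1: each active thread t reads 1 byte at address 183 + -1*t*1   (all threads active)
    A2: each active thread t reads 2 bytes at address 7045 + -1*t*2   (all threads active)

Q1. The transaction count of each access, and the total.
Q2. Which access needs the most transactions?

A1: 1 transaction
A2: 2 transactions

Answer: 1,2; total 3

Answer: A2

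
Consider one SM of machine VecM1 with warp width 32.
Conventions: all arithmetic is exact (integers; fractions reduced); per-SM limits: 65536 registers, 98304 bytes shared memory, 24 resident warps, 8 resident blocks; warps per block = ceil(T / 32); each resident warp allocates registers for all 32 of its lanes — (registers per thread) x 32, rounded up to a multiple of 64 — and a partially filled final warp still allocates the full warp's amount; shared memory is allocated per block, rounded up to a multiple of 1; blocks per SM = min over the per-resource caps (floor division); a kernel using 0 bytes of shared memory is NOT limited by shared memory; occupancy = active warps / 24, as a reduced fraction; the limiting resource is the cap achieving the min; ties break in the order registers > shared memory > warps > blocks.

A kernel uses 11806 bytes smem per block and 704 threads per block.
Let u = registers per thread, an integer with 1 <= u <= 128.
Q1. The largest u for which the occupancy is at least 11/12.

Answer: u = 92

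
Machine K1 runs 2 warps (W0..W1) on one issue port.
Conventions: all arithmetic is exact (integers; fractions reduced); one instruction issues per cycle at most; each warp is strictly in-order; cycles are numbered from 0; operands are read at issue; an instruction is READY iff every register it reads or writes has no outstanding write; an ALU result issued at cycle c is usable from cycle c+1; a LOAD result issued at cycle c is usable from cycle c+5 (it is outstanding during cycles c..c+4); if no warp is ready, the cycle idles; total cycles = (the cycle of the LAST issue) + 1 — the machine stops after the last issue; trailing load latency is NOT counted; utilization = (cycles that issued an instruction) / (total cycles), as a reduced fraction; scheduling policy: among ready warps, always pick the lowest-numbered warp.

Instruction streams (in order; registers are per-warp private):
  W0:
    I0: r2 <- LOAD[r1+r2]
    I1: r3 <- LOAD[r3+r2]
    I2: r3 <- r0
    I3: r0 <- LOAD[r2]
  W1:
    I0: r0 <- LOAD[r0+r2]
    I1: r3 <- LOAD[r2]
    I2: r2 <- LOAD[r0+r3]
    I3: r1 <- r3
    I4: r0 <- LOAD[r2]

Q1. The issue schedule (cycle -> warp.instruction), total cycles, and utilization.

cycle 0: W0.I0
cycle 1: W1.I0
cycle 2: W1.I1
cycle 3: idle
cycle 4: idle
cycle 5: W0.I1
cycle 6: idle
cycle 7: W1.I2
cycle 8: W1.I3
cycle 9: idle
cycle 10: W0.I2
cycle 11: W0.I3
cycle 12: W1.I4

Answer: 13 cycles, utilization 9/13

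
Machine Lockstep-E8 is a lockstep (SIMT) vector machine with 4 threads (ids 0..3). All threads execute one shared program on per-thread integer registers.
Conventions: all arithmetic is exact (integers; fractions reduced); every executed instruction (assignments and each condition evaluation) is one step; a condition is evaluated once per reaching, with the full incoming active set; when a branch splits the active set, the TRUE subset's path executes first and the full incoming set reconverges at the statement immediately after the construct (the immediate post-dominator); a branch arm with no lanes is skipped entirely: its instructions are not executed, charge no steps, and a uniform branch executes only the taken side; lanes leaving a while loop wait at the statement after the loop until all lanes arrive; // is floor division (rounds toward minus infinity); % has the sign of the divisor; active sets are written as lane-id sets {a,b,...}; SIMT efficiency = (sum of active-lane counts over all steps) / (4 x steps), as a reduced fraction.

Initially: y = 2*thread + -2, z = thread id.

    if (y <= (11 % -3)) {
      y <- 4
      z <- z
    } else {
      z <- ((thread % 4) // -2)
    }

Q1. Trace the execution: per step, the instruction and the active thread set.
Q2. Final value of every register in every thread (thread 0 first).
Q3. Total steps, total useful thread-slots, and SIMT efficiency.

step 0: eval (y <= (11 % -3))        {0,1,2,3}
step 1: y <- 4                       {0}
step 2: z <- z                       {0}
step 3: z <- ((thread % 4) // -2)    {1,2,3}

Answer: 4 steps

y: 4,0,2,4
z: 0,-1,-1,-2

steps = 4; useful = 9; efficiency = 9/16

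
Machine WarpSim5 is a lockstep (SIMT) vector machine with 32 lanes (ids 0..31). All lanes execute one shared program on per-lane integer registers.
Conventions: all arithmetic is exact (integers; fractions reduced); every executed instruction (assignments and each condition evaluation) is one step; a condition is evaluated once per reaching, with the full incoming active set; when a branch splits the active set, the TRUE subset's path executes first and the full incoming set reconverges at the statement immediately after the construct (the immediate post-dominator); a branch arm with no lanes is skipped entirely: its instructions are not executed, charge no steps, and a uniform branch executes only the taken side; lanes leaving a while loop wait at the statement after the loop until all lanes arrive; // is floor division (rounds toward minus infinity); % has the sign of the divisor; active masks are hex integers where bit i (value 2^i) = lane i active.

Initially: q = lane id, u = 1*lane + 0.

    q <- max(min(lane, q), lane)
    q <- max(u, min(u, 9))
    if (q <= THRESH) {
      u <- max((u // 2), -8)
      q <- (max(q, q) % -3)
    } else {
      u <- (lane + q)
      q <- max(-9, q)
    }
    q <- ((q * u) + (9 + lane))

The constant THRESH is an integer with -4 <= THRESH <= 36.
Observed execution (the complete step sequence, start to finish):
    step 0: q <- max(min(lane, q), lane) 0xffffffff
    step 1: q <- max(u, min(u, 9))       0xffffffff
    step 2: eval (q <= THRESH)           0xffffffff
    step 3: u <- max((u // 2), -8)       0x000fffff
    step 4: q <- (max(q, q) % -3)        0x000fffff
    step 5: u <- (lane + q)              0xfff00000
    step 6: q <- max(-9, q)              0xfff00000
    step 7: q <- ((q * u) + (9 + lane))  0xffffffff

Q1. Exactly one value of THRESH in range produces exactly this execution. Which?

Answer: THRESH = 19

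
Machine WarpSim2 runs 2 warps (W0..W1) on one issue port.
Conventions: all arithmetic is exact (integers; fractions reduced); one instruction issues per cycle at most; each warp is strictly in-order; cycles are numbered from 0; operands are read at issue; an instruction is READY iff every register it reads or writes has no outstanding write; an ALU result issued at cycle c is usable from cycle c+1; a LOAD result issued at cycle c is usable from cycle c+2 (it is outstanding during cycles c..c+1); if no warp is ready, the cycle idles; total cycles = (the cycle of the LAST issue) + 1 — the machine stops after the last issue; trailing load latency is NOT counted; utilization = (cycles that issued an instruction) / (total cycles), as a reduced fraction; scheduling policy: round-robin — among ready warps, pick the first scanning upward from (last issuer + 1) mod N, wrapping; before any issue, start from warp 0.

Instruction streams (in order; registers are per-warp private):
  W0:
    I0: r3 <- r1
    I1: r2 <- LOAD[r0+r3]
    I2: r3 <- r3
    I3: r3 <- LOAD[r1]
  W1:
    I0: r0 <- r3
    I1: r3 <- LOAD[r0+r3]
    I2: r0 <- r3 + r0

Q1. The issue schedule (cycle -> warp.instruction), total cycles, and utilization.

cycle 0: W0.I0
cycle 1: W1.I0
cycle 2: W0.I1
cycle 3: W1.I1
cycle 4: W0.I2
cycle 5: W1.I2
cycle 6: W0.I3

Answer: 7 cycles, utilization 1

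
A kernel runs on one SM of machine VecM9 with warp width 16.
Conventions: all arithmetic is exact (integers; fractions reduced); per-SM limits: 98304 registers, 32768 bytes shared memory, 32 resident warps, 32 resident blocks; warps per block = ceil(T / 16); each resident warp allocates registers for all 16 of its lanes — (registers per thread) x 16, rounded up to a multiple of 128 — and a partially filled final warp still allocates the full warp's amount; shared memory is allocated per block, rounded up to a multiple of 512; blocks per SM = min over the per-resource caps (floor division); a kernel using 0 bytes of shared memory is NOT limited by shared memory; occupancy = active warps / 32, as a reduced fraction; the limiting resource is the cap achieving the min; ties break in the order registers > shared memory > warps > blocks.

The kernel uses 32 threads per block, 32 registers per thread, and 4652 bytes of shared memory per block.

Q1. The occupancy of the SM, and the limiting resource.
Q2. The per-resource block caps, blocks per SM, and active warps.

Answer: occupancy 3/8, limited by shared memory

registers: 96 blocks
shared memory: 6 blocks
warps: 16 blocks
blocks: 32 blocks

Answer: 6 blocks, 12 active warps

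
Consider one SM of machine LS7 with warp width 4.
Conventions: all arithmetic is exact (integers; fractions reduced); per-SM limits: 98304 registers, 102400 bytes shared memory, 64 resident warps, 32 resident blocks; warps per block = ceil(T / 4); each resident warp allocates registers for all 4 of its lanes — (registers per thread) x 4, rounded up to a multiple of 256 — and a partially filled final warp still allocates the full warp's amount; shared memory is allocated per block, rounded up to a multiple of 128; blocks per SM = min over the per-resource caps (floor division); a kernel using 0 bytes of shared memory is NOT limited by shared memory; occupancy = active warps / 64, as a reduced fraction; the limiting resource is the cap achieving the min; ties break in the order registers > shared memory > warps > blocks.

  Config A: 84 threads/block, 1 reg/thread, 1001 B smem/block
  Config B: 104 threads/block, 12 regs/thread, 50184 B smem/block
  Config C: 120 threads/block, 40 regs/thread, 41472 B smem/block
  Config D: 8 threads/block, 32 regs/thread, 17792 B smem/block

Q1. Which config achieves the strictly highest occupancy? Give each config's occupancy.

occupancies: A 63/64, B 13/16, C 15/16, D 5/32

Answer: A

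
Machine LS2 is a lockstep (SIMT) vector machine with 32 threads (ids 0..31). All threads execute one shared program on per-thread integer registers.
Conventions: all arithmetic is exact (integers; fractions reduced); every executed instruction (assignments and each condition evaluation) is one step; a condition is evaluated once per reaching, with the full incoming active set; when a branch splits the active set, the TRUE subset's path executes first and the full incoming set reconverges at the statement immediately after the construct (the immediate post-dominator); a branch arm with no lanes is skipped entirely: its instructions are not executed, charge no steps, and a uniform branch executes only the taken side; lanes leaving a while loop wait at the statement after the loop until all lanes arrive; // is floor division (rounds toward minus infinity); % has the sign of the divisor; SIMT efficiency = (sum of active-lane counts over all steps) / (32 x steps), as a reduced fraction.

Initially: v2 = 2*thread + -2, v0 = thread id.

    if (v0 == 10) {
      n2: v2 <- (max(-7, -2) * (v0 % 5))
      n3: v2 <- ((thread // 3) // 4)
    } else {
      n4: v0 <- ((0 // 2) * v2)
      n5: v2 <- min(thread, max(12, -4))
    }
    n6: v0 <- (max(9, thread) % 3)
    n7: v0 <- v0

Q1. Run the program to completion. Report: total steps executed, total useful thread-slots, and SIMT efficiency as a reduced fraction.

Answer: 7 steps, 160 useful, 5/7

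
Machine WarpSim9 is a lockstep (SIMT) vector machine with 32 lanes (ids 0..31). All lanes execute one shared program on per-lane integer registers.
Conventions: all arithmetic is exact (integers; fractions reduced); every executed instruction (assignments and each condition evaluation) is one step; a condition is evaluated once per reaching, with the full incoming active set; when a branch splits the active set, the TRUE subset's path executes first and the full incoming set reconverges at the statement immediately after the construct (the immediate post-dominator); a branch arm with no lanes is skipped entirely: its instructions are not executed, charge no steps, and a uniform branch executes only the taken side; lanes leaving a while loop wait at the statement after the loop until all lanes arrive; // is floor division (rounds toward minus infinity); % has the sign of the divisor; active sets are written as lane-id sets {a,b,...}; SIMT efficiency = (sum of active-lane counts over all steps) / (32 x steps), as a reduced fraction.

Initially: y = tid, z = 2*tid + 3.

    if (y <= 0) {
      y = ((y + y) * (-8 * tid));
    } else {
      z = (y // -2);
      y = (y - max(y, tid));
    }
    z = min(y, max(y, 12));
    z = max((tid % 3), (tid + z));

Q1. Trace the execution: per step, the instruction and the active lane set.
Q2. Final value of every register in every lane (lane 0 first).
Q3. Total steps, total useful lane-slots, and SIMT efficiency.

step 0: eval (y <= 0)                {0,1,2,3,4,5,6,7,8,9,10,11,12,13,14,15,16,17,18,19,20,21,22,23,24,25,26,27,28,29,30,31}
step 1: y <- ((y + y) * (-8 * tid))  {0}
step 2: z <- (y // -2)               {1,2,3,4,5,6,7,8,9,10,11,12,13,14,15,16,17,18,19,20,21,22,23,24,25,26,27,28,29,30,31}
step 3: y <- (y - max(y, tid))       {1,2,3,4,5,6,7,8,9,10,11,12,13,14,15,16,17,18,19,20,21,22,23,24,25,26,27,28,29,30,31}
step 4: z <- min(y, max(y, 12))      {0,1,2,3,4,5,6,7,8,9,10,11,12,13,14,15,16,17,18,19,20,21,22,23,24,25,26,27,28,29,30,31}
step 5: z <- max((tid % 3), (tid + z)) {0,1,2,3,4,5,6,7,8,9,10,11,12,13,14,15,16,17,18,19,20,21,22,23,24,25,26,27,28,29,30,31}

Answer: 6 steps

y: 0,0,0,0,0,0,0,0,0,0,0,0,0,0,0,0,0,0,0,0,0,0,0,0,0,0,0,0,0,0,0,0
z: 0,1,2,3,4,5,6,7,8,9,10,11,12,13,14,15,16,17,18,19,20,21,22,23,24,25,26,27,28,29,30,31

steps = 6; useful = 159; efficiency = 159/192 = 53/64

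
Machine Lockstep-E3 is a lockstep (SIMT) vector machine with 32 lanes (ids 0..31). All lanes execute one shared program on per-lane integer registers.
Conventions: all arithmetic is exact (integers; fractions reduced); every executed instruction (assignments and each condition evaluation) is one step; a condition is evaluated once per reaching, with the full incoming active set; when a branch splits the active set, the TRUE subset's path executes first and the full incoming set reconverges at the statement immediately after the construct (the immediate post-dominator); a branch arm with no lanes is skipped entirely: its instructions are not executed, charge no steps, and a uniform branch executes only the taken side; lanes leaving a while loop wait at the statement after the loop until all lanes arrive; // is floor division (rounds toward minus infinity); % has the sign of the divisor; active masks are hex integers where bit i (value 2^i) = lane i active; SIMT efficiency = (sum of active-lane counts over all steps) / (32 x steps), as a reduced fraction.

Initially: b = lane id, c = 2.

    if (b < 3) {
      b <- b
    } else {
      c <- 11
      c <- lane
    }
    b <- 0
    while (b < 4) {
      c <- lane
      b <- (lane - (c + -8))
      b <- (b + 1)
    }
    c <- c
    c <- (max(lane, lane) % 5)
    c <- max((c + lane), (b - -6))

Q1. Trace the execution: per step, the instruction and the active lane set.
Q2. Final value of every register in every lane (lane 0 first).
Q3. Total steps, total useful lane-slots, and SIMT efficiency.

step 0: eval (b < 3)                 0xffffffff
step 1: b <- b                       0x00000007
step 2: c <- 11                      0xfffffff8
step 3: c <- lane                    0xfffffff8
step 4: b <- 0                       0xffffffff
step 5: eval (b < 4)                 0xffffffff
step 6: c <- lane                    0xffffffff
step 7: b <- (lane - (c + -8))       0xffffffff
step 8: b <- (b + 1)                 0xffffffff
step 9: eval (b < 4)                 0xffffffff
step 10: c <- c                       0xffffffff
step 11: c <- (max(lane, lane) % 5)   0xffffffff
step 12: c <- max((c + lane), (b - -6)) 0xffffffff

Answer: 13 steps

b: 9,9,9,9,9,9,9,9,9,9,9,9,9,9,9,9,9,9,9,9,9,9,9,9,9,9,9,9,9,9,9,9
c: 15,15,15,15,15,15,15,15,15,15,15,15,15,16,18,15,17,19,21,23,20,22,24,26,28,25,27,29,31,33,30,32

steps = 13; useful = 381; efficiency = 381/416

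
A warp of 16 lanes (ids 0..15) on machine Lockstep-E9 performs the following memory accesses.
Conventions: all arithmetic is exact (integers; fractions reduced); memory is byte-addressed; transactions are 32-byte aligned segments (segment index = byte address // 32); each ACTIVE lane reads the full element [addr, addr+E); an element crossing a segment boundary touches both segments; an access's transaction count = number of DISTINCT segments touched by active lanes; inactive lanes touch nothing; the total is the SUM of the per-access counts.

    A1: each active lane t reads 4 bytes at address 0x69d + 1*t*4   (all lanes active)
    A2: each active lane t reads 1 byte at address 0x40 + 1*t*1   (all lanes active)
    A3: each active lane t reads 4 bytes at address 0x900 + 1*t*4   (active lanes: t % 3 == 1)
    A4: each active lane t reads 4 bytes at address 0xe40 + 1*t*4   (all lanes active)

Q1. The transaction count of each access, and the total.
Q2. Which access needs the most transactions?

A1: 3 transactions
A2: 1 transaction
A3: 2 transactions
A4: 2 transactions

Answer: 3,1,2,2; total 8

Answer: A1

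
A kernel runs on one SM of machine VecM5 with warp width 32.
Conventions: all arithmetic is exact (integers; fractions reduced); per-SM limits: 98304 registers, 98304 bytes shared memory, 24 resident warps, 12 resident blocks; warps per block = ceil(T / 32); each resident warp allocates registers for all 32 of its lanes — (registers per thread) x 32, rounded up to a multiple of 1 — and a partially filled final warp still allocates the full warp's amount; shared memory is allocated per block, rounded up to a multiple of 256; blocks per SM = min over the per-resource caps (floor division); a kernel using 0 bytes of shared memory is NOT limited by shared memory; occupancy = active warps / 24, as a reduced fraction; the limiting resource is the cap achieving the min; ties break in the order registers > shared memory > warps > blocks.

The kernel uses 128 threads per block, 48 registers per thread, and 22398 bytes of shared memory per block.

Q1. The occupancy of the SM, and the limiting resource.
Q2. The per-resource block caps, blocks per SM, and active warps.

Answer: occupancy 2/3, limited by shared memory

registers: 16 blocks
shared memory: 4 blocks
warps: 6 blocks
blocks: 12 blocks

Answer: 4 blocks, 16 active warps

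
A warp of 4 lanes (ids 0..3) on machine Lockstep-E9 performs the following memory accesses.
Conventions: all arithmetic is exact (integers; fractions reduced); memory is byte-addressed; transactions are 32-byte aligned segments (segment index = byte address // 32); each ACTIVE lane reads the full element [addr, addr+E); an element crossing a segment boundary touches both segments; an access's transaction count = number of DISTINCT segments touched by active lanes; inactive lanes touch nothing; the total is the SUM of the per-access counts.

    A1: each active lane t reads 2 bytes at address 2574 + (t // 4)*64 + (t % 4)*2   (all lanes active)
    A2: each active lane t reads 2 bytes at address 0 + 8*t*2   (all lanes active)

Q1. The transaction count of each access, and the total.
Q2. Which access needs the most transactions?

A1: 1 transaction
A2: 2 transactions

Answer: 1,2; total 3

Answer: A2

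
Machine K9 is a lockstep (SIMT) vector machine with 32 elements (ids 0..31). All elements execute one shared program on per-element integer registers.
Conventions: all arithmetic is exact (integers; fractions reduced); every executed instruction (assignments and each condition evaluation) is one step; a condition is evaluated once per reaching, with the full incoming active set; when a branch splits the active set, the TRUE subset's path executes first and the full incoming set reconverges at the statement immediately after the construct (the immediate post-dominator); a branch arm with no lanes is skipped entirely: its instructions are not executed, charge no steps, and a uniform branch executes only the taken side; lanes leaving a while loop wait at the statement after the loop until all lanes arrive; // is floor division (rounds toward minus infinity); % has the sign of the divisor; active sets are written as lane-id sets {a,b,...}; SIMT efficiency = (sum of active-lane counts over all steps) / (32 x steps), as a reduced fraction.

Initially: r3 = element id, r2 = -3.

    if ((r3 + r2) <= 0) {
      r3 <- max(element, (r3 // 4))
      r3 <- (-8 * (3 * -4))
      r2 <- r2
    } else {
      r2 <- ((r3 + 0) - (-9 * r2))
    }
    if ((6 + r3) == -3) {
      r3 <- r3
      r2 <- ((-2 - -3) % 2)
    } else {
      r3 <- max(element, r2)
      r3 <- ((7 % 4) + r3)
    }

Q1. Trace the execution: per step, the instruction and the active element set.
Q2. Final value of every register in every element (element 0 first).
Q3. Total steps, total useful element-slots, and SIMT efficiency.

step 0: eval ((r3 + r2) <= 0)        {0,1,2,3,4,5,6,7,8,9,10,11,12,13,14,15,16,17,18,19,20,21,22,23,24,25,26,27,28,29,30,31}
step 1: r3 <- max(element, (r3 // 4)) {0,1,2,3}
step 2: r3 <- (-8 * (3 * -4))        {0,1,2,3}
step 3: r2 <- r2                     {0,1,2,3}
step 4: r2 <- ((r3 + 0) - (-9 * r2)) {4,5,6,7,8,9,10,11,12,13,14,15,16,17,18,19,20,21,22,23,24,25,26,27,28,29,30,31}
step 5: eval ((6 + r3) == -3)        {0,1,2,3,4,5,6,7,8,9,10,11,12,13,14,15,16,17,18,19,20,21,22,23,24,25,26,27,28,29,30,31}
step 6: r3 <- max(element, r2)       {0,1,2,3,4,5,6,7,8,9,10,11,12,13,14,15,16,17,18,19,20,21,22,23,24,25,26,27,28,29,30,31}
step 7: r3 <- ((7 % 4) + r3)         {0,1,2,3,4,5,6,7,8,9,10,11,12,13,14,15,16,17,18,19,20,21,22,23,24,25,26,27,28,29,30,31}

Answer: 8 steps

r3: 3,4,5,6,7,8,9,10,11,12,13,14,15,16,17,18,19,20,21,22,23,24,25,26,27,28,29,30,31,32,33,34
r2: -3,-3,-3,-3,-23,-22,-21,-20,-19,-18,-17,-16,-15,-14,-13,-12,-11,-10,-9,-8,-7,-6,-5,-4,-3,-2,-1,0,1,2,3,4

steps = 8; useful = 168; efficiency = 168/256 = 21/32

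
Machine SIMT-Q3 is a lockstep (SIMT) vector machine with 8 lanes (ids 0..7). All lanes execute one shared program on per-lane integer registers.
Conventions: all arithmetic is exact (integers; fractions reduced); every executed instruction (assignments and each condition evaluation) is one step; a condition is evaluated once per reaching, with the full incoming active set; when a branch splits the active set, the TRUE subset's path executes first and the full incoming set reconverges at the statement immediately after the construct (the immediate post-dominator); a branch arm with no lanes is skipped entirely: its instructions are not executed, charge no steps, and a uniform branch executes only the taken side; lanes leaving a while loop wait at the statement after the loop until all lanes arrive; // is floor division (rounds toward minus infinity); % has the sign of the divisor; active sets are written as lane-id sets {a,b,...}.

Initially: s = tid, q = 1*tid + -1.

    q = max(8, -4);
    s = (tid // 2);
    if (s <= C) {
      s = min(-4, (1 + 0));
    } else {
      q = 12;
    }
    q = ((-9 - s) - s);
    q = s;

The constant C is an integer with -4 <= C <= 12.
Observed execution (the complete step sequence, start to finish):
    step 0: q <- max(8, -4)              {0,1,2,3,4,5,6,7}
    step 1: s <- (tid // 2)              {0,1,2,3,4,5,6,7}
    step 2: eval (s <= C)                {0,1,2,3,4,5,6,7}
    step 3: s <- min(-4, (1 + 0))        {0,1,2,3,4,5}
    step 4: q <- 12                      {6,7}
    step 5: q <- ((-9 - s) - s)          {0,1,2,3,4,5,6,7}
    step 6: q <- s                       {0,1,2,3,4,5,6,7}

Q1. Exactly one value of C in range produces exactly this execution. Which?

Answer: C = 2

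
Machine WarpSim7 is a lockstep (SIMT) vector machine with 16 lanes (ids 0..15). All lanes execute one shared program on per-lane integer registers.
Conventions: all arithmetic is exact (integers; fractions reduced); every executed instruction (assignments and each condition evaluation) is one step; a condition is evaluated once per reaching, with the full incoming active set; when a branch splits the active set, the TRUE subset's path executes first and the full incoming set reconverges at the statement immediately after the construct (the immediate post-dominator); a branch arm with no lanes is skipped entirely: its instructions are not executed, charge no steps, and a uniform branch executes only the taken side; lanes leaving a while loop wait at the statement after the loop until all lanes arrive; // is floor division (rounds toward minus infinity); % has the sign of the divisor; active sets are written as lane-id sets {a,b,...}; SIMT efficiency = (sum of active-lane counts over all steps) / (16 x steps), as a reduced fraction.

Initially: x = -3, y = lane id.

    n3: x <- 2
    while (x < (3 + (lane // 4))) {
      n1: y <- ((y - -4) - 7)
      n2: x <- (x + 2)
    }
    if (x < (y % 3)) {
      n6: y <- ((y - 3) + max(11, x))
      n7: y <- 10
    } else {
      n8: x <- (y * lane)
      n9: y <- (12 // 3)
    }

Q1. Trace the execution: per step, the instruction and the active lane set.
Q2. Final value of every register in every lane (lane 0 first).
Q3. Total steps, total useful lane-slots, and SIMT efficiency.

step 0: x <- 2                       {0,1,2,3,4,5,6,7,8,9,10,11,12,13,14,15}
step 1: eval (x < (3 + (lane // 4))) {0,1,2,3,4,5,6,7,8,9,10,11,12,13,14,15}
step 2: y <- ((y - -4) - 7)          {0,1,2,3,4,5,6,7,8,9,10,11,12,13,14,15}
step 3: x <- (x + 2)                 {0,1,2,3,4,5,6,7,8,9,10,11,12,13,14,15}
step 4: eval (x < (3 + (lane // 4))) {0,1,2,3,4,5,6,7,8,9,10,11,12,13,14,15}
step 5: y <- ((y - -4) - 7)          {8,9,10,11,12,13,14,15}
step 6: x <- (x + 2)                 {8,9,10,11,12,13,14,15}
step 7: eval (x < (3 + (lane // 4))) {8,9,10,11,12,13,14,15}
step 8: eval (x < (y % 3))           {0,1,2,3,4,5,6,7,8,9,10,11,12,13,14,15}
step 9: x <- (y * lane)              {0,1,2,3,4,5,6,7,8,9,10,11,12,13,14,15}
step 10: y <- (12 // 3)               {0,1,2,3,4,5,6,7,8,9,10,11,12,13,14,15}

Answer: 11 steps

x: 0,-2,-2,0,4,10,18,28,16,27,40,55,72,91,112,135
y: 4,4,4,4,4,4,4,4,4,4,4,4,4,4,4,4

steps = 11; useful = 152; efficiency = 152/176 = 19/22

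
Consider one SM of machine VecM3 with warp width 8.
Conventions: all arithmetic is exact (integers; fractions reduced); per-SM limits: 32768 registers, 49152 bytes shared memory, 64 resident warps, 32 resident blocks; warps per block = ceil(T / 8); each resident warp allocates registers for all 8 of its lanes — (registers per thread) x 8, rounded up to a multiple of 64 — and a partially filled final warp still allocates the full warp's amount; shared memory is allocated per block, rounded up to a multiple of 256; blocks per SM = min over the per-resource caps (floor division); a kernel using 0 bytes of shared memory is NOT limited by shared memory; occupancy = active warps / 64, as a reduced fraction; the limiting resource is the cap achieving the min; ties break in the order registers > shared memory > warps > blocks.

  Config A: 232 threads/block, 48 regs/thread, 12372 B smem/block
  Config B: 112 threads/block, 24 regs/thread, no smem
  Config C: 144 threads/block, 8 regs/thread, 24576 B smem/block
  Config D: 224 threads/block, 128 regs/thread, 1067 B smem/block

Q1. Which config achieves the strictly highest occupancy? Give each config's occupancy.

occupancies: A 29/32, B 7/8, C 9/16, D 7/16

Answer: A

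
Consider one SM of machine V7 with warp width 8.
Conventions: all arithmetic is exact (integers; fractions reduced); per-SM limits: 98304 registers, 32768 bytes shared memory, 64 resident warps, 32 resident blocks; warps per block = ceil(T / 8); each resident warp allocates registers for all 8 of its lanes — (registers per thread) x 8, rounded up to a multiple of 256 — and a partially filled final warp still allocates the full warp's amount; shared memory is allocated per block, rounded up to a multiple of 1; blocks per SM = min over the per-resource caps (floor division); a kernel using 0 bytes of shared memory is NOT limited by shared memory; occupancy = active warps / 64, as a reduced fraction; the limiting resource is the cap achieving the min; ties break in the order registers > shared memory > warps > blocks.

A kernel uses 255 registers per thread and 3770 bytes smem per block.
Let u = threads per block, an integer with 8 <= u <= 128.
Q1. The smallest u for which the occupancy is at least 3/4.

Answer: u = 41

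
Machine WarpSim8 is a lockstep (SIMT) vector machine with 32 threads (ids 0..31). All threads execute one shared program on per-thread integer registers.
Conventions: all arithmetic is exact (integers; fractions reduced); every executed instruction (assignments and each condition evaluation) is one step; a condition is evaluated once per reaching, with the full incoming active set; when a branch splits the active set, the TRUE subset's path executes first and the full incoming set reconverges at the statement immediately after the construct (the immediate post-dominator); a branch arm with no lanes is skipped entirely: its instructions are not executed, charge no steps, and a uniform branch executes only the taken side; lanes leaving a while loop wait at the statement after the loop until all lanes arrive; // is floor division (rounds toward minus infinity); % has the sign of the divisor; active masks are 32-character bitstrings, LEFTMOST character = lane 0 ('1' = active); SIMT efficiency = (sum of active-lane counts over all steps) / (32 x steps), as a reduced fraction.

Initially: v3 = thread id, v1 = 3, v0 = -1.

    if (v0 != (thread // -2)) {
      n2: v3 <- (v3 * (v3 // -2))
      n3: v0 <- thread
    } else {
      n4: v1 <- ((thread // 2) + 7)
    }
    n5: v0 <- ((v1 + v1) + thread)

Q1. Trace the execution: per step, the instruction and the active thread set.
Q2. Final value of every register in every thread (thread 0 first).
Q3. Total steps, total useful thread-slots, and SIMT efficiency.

step 0: eval (v0 != (thread // -2))  11111111111111111111111111111111
step 1: v3 <- (v3 * (v3 // -2))      10011111111111111111111111111111
step 2: v0 <- thread                 10011111111111111111111111111111
step 3: v1 <- ((thread // 2) + 7)    01100000000000000000000000000000
step 4: v0 <- ((v1 + v1) + thread)   11111111111111111111111111111111

Answer: 5 steps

v3: 0,1,2,-6,-8,-15,-18,-28,-32,-45,-50,-66,-72,-91,-98,-120,-128,-153,-162,-190,-200,-231,-242,-276,-288,-325,-338,-378,-392,-435,-450,-496
v1: 3,7,8,3,3,3,3,3,3,3,3,3,3,3,3,3,3,3,3,3,3,3,3,3,3,3,3,3,3,3,3,3
v0: 6,15,18,9,10,11,12,13,14,15,16,17,18,19,20,21,22,23,24,25,26,27,28,29,30,31,32,33,34,35,36,37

steps = 5; useful = 126; efficiency = 126/160 = 63/80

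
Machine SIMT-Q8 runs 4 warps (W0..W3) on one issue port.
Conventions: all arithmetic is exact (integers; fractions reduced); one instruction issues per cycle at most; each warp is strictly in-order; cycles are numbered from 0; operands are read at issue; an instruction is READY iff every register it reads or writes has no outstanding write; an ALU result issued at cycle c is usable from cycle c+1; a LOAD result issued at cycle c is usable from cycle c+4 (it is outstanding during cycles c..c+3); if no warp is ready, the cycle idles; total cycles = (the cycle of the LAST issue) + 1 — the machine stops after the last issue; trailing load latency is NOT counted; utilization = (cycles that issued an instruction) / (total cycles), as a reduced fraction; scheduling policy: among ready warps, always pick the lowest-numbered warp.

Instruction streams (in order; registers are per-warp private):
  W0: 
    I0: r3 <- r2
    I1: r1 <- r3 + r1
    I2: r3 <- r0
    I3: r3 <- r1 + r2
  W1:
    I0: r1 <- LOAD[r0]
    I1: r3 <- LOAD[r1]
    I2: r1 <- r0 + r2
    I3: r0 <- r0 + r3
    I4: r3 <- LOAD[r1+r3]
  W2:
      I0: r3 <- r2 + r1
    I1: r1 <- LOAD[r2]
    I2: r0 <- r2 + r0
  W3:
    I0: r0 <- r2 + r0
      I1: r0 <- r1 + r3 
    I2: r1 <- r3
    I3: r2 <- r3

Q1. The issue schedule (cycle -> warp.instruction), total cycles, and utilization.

cycle 0: W0.I0
cycle 1: W0.I1
cycle 2: W0.I2
cycle 3: W0.I3
cycle 4: W1.I0
cycle 5: W2.I0
cycle 6: W2.I1
cycle 7: W2.I2
cycle 8: W1.I1
cycle 9: W1.I2
cycle 10: W3.I0
cycle 11: W3.I1
cycle 12: W1.I3
cycle 13: W1.I4
cycle 14: W3.I2
cycle 15: W3.I3

Answer: 16 cycles, utilization 1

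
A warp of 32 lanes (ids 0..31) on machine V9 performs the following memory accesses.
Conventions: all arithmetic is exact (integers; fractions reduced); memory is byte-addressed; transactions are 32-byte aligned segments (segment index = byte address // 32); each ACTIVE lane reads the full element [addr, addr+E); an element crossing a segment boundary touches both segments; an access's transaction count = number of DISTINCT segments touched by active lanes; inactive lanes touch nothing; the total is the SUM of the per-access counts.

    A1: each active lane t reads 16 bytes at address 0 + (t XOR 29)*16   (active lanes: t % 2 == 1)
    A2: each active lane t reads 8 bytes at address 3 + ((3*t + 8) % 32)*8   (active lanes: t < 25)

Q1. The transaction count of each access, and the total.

A1: 16 transactions
A2: 8 transactions

Answer: 16,8; total 24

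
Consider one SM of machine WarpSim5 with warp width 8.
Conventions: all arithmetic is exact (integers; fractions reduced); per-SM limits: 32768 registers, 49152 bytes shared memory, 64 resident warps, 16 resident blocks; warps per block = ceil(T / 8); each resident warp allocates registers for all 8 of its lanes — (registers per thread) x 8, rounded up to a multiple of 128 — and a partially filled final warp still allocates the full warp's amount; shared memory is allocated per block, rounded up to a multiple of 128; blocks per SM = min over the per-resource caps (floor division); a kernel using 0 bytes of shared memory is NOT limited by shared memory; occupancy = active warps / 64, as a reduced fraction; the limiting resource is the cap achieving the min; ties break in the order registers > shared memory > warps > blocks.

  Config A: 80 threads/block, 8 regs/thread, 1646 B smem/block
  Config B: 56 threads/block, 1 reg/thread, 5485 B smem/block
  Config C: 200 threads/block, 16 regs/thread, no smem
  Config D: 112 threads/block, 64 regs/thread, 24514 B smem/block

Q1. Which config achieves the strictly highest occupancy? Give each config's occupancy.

occupancies: A 15/16, B 7/8, C 25/32, D 7/16

Answer: A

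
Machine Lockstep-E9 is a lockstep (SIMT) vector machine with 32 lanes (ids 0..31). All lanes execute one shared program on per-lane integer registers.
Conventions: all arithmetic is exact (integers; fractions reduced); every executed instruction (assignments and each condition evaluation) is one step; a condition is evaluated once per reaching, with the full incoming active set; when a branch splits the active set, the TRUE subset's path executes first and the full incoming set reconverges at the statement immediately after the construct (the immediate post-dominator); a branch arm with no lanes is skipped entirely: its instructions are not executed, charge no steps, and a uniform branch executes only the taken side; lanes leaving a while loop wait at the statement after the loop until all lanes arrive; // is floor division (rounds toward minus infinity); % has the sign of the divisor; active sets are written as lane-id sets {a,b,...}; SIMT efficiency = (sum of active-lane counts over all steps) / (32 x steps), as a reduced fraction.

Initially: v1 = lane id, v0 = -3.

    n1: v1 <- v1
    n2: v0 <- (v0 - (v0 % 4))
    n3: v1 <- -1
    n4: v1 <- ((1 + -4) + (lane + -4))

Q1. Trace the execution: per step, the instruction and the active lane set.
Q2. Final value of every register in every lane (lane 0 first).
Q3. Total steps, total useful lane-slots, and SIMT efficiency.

step 0: v1 <- v1                     {0,1,2,3,4,5,6,7,8,9,10,11,12,13,14,15,16,17,18,19,20,21,22,23,24,25,26,27,28,29,30,31}
step 1: v0 <- (v0 - (v0 % 4))        {0,1,2,3,4,5,6,7,8,9,10,11,12,13,14,15,16,17,18,19,20,21,22,23,24,25,26,27,28,29,30,31}
step 2: v1 <- -1                     {0,1,2,3,4,5,6,7,8,9,10,11,12,13,14,15,16,17,18,19,20,21,22,23,24,25,26,27,28,29,30,31}
step 3: v1 <- ((1 + -4) + (lane + -4)) {0,1,2,3,4,5,6,7,8,9,10,11,12,13,14,15,16,17,18,19,20,21,22,23,24,25,26,27,28,29,30,31}

Answer: 4 steps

v1: -7,-6,-5,-4,-3,-2,-1,0,1,2,3,4,5,6,7,8,9,10,11,12,13,14,15,16,17,18,19,20,21,22,23,24
v0: -4,-4,-4,-4,-4,-4,-4,-4,-4,-4,-4,-4,-4,-4,-4,-4,-4,-4,-4,-4,-4,-4,-4,-4,-4,-4,-4,-4,-4,-4,-4,-4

steps = 4; useful = 128; efficiency = 128/128 = 1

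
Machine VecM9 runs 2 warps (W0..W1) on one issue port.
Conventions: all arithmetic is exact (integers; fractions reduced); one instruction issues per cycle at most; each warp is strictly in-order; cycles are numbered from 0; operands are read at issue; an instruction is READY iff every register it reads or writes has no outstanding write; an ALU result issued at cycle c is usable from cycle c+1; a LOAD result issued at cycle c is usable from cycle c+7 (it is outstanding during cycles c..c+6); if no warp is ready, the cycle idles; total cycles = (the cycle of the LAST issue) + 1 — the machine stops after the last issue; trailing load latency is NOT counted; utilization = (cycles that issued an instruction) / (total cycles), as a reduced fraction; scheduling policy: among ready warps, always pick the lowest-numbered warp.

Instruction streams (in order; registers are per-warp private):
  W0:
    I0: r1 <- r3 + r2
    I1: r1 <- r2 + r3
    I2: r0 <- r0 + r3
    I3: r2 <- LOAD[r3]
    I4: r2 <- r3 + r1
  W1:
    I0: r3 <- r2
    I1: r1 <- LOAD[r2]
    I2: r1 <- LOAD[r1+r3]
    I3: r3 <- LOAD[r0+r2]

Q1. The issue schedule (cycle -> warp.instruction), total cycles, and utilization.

cycle 0: W0.I0
cycle 1: W0.I1
cycle 2: W0.I2
cycle 3: W0.I3
cycle 4: W1.I0
cycle 5: W1.I1
cycle 6: idle
cycle 7: idle
cycle 8: idle
cycle 9: idle
cycle 10: W0.I4
cycle 11: idle
cycle 12: W1.I2
cycle 13: W1.I3

Answer: 14 cycles, utilization 9/14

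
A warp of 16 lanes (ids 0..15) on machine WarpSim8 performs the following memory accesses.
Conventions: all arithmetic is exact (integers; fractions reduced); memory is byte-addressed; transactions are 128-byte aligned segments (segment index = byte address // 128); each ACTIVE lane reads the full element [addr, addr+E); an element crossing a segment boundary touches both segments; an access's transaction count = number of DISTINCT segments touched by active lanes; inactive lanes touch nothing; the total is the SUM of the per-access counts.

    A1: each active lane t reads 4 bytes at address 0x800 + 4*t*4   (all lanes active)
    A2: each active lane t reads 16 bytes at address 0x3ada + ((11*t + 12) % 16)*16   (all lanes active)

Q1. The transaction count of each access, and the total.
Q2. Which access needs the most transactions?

A1: 2 transactions
A2: 3 transactions

Answer: 2,3; total 5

Answer: A2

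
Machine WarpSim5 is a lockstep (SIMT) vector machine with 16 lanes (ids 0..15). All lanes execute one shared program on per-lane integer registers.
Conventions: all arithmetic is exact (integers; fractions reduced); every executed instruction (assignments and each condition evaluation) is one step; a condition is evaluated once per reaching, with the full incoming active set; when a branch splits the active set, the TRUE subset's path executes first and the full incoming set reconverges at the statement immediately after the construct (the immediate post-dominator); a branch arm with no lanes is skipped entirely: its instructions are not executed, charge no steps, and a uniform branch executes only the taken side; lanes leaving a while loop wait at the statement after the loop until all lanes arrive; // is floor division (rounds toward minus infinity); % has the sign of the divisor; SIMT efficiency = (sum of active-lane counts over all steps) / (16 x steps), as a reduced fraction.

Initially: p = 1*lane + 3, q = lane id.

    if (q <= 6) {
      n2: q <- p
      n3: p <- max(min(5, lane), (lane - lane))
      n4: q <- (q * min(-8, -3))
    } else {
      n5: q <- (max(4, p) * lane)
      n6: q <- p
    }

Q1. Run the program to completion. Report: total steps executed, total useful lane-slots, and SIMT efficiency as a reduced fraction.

Answer: 6 steps, 55 useful, 55/96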